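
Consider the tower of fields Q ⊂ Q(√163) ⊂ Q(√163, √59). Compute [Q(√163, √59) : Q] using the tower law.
[Q(√163, √59) : Q] = 4

[Q(√163):Q] = 2 (min poly x^2 - 163, irreducible since 163 is squarefree > 1). For the top step, suppose √59 ∈ Q(√163), say √59 = c + d√163 with c, d ∈ Q. Squaring: 59 = c^2 + 163d^2 + 2cd√163. Since √163 ∉ Q this forces 2cd = 0. If d = 0 then √59 = c ∈ Q, contradicting 59 squarefree > 1. If c = 0 then 59 = 163d^2, so 163·59 = (163d)^2 is a perfect square in Q — but 163·59 = 9617 is not a perfect square (since 163 and 59 are distinct squarefree integers). Contradiction. Hence √59 ∉ Q(√163), so x^2 - 59 stays irreducible over Q(√163) and [Q(√163, √59) : Q(√163)] = 2. By the tower law, [Q(√163, √59) : Q] = 2 · 2 = 4.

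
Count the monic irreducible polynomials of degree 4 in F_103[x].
There are 28135068 monic irreducible polynomials of degree 4 over F_103

Each element of F_{103^4} that lies in no proper subfield is a root of exactly one monic irreducible of degree 4 over F_103, and each such polynomial has 4 distinct roots in F_{103^4}. By Möbius inversion the count is N_103(4) = (1/4) Σ_{d|4} μ(4/d) · 103^d = (1/4)(μ(4)·103^1 + μ(2)·103^2 + μ(1)·103^4) = 112540272/4 = 28135068.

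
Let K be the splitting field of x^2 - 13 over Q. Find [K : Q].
[K : Q] = 2

f(x) = x^2 - 13 factors as (x - √13)(x + √13). The splitting field is K = Q(√13). Since 13 is squarefree and > 1, it is not a perfect square, so x^2 - 13 is irreducible over Q and [Q(√13) : Q] = 2. Hence [K : Q] = 2.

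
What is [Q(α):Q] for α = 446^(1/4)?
[Q(α):Q] = 4

α is a root of x^4 - 446. By Eisenstein's criterion at the prime p = 2 (which divides the constant term 446 but p^2 = 4 does not, since 446 is squarefree), x^4 - 446 is irreducible over Q. Hence [Q(α):Q] = 4.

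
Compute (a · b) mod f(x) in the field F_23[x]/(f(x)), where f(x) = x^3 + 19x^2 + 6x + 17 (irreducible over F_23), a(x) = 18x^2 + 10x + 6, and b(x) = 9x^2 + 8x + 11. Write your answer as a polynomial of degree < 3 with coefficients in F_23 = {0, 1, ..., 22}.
a · b ≡ 13x^2 + x + 22 (mod f(x))

Multiply in F_23[x]: a(x)·b(x) = (18x^2 + 10x + 6)·(9x^2 + 8x + 11) = x^4 + 4x^3 + 10x^2 + 20x + 20. This has degree ≥ 3, so divide by f(x) over F_23: x^4 + 4x^3 + 10x^2 + 20x + 20 = (x + 8)·(x^3 + 19x^2 + 6x + 17) + (13x^2 + x + 22). Hence a·b ≡ 13x^2 + x + 22 (mod f). (F_23[x]/(f) is a field with 23^3 = 12167 elements since f is irreducible of degree 3.)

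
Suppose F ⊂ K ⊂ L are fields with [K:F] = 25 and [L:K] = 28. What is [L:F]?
[L:F] = 700

The tower law says that for any tower of field extensions F ⊂ K ⊂ L with finite degrees, [L:F] = [L:K] · [K:F]. Here this gives [L:F] = 28 · 25 = 700.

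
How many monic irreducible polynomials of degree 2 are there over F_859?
There are 368511 monic irreducible polynomials of degree 2 over F_859

Each element of F_{859^2} that lies in no proper subfield is a root of exactly one monic irreducible of degree 2 over F_859, and each such polynomial has 2 distinct roots in F_{859^2}. By Möbius inversion the count is N_859(2) = (1/2) Σ_{d|2} μ(2/d) · 859^d = (1/2)(μ(2)·859^1 + μ(1)·859^2) = 737022/2 = 368511.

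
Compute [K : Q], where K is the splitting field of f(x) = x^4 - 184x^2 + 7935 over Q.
[K : Q] = 4

Solving the quadratic in x^2: x^2 = (184 ± √(184^2 - 4·7935))/2 = (184 ± √2116)/2 = (184 ± 46)/2, giving x^2 = 115 or x^2 = 69. So f(x) = (x^2 - 115)(x^2 - 69) and the roots of f are ±√115, ±√69. Hence the splitting field is K = Q(√115, √69). Since 115 and 69 are distinct squarefree integers > 1, their product 7935 is not a perfect square, so √69 ∉ Q(√115). By the tower law [K:Q] = [Q(√115,√69):Q(√115)] · [Q(√115):Q] = 2 · 2 = 4.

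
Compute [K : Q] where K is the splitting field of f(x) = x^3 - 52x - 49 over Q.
[K : Q] = 6

By the rational root test, any rational root of the monic integer polynomial f(x) = x^3 - 52x - 49 must be an integer dividing the constant term -49, i.e. one of ±{1, 7, 49}. Evaluating: f(1) = -100, f(-1) = 2, f(7) = -70, f(-7) = -28, f(49) = 115052, f(-49) = -115150; none is 0, so f has no rational root and is therefore irreducible over Q (a cubic with no linear factor over a field is irreducible). For an irreducible cubic, the Galois group is A_3 or S_3 according as the discriminant disc(f) = -4a^3 - 27b^2 = -4·(-52)^3 - 27·(-49)^2 = 497605 is or is not a square in Q. Here disc(f) = 497605 is not a perfect square in Q, so the Galois group of f over Q is not contained in A_3 and must be all of S_3. The splitting field has degree |S_3| = 6 over Q, so [K : Q] = 6.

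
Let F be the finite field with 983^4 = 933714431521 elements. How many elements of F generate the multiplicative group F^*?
There are φ(933714431520) = 223744819200 primitive elements

F_q^* is cyclic of order q - 1 = 933714431520. A cyclic group of order m has exactly φ(m) generators. Here m = 933714431520 = 2^5 · 3 · 5 · 13 · 41 · 491 · 7433, so the number of primitive elements is φ(933714431520) = 223744819200.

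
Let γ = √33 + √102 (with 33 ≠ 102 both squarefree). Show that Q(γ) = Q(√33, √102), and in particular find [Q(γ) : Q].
[Q(γ) : Q] = 4 (equivalently, Q(γ) = Q(√33, √102))

Obviously Q(γ) ⊆ Q(√33, √102), and [Q(√33, √102):Q] = 4 (since 33, 102 are distinct squarefree integers > 1 with 3366 not a perfect square). To show equality we compute the minimal polynomial of γ. From γ = √33 + √102: γ^2 = 33 + 2√(3366) + 102 = 135 + 2√(3366), so γ^2 - 135 = 2√(3366); squaring, (γ^2 - 135)^2 = 4·3366, i.e. γ^4 - 270γ^2 + 18225 - 13464 = 0, i.e. γ^4 - 270γ^2 + 4761 = 0. So γ is a root of x^4 - 270x^2 + 4761. This polynomial is irreducible over Q: it has no rational root (each ±√33 ± √102 is irrational), and any factorization into two quadratics over Q would force √(3366) ∈ Q (pairing opposite roots) or √33, √102 ∈ Q (other pairings), all impossible. Hence [Q(γ):Q] = 4 = [Q(√33, √102):Q], so Q(γ) = Q(√33, √102).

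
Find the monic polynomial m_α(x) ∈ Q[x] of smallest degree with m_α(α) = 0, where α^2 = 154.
m_α(x) = x^2 - 154

α satisfies α^2 - 154 = 0, so x^2 - 154 annihilates α. Since d = 154 is squarefree and ≠ 1, it is not a perfect square in Q, so x^2 - 154 has no rational root and is therefore irreducible over Q (a degree-2 polynomial over a field is irreducible iff it has no root). Hence m_α(x) = x^2 - 154.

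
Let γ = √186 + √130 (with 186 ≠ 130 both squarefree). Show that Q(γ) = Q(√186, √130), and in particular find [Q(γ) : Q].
[Q(γ) : Q] = 4 (equivalently, Q(γ) = Q(√186, √130))

Obviously Q(γ) ⊆ Q(√186, √130), and [Q(√186, √130):Q] = 4 (since 186, 130 are distinct squarefree integers > 1 with 24180 not a perfect square). To show equality we compute the minimal polynomial of γ. From γ = √186 + √130: γ^2 = 186 + 2√(24180) + 130 = 316 + 2√(24180), so γ^2 - 316 = 2√(24180); squaring, (γ^2 - 316)^2 = 4·24180, i.e. γ^4 - 632γ^2 + 99856 - 96720 = 0, i.e. γ^4 - 632γ^2 + 3136 = 0. So γ is a root of x^4 - 632x^2 + 3136. This polynomial is irreducible over Q: it has no rational root (each ±√186 ± √130 is irrational), and any factorization into two quadratics over Q would force √(24180) ∈ Q (pairing opposite roots) or √186, √130 ∈ Q (other pairings), all impossible. Hence [Q(γ):Q] = 4 = [Q(√186, √130):Q], so Q(γ) = Q(√186, √130).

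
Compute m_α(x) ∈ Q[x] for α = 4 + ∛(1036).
m_α(x) = x^3 - 12x^2 + 48x - 1100

Set β = α - 4 = ∛(1036), so β^3 = 1036. Then (α - 4)^3 - 1036 = 0, i.e. α is a root of g(x) = (x - 4)^3 - 1036 = x^3 - 12x^2 + 48x - 1100. Since g(x) = h(x - 4) where h(x) = x^3 - 1036, and h is irreducible over Q (because 1036 is not a perfect cube, so h has no rational root, and a monic cubic with no rational root is irreducible), g is also irreducible (irreducibility is preserved under the substitution x → x - 4). Hence m_α(x) = x^3 - 12x^2 + 48x - 1100.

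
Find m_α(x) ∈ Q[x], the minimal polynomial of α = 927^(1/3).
m_α(x) = x^3 - 927

α satisfies α^3 = 927, so x^3 - 927 annihilates α. By the rational root test, a rational root p/q (in lowest terms) of x^3 - 927 would satisfy p^3 = 927 q^3, forcing q = 1 and p^3 = 927; but 927 is not a perfect cube, contradiction. A monic cubic over Q with no rational root is irreducible (any nontrivial factorization would include a linear factor). Hence x^3 - 927 is the minimal polynomial of α, and in particular [Q(α):Q] = 3.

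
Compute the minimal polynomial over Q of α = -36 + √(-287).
m_α(x) = x^2 + 72x + 1583

From α + 36 = √(-287), squaring gives (α + 36)^2 = -287, i.e. α^2 + 72α + 1296 = -287, so α^2 + 72α + 1583 = 0. The discriminant of x^2 + 72x + 1583 is (72)^2 - 4·(1583) = 5184 - 6332 = -1148, and 4·(-287) is not a perfect square in Q since -287 is squarefree and ≠ 1. Hence x^2 + 72x + 1583 is irreducible over Q and is the minimal polynomial of α.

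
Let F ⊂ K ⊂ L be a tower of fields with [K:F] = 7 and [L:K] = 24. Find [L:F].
[L:F] = 168

The tower law says that for any tower of field extensions F ⊂ K ⊂ L with finite degrees, [L:F] = [L:K] · [K:F]. Here this gives [L:F] = 24 · 7 = 168.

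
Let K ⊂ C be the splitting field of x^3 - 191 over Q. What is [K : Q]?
[K : Q] = 6

The roots of x^3 - 191 are ∛191, ω∛191, ω^2∛191 where ω = e^(2πi/3) is a primitive cube root of unity, so K = Q(∛191, ω). Now [Q(∛191):Q] = 3 (since 191 is not a perfect cube, x^3 - 191 is irreducible) and [Q(ω):Q] = 2. Both 2 and 3 divide [K:Q], and [K:Q] ≤ 3·2 = 6, so [K:Q] = 6. (Equivalently: Q(∛191) ⊂ R but ω ∉ R, so [K : Q(∛191)] = 2.)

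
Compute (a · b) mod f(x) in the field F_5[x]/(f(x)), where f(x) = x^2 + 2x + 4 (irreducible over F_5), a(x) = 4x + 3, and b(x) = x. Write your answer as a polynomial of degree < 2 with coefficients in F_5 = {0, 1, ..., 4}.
a · b ≡ 4 (mod f(x))

Multiply in F_5[x]: a(x)·b(x) = (4x + 3)·(x) = 4x^2 + 3x. This has degree ≥ 2, so divide by f(x) over F_5: 4x^2 + 3x = (4)·(x^2 + 2x + 4) + (4). Hence a·b ≡ 4 (mod f). (F_5[x]/(f) is a field with 5^2 = 25 elements since f is irreducible of degree 2.)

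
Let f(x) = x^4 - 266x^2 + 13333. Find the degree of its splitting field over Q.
[K : Q] = 4

Solving the quadratic in x^2: x^2 = (266 ± √(266^2 - 4·13333))/2 = (266 ± √17424)/2 = (266 ± 132)/2, giving x^2 = 199 or x^2 = 67. So f(x) = (x^2 - 199)(x^2 - 67) and the roots of f are ±√199, ±√67. Hence the splitting field is K = Q(√199, √67). Since 199 and 67 are distinct squarefree integers > 1, their product 13333 is not a perfect square, so √67 ∉ Q(√199). By the tower law [K:Q] = [Q(√199,√67):Q(√199)] · [Q(√199):Q] = 2 · 2 = 4.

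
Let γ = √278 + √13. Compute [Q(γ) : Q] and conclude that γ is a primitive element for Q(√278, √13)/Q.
[Q(γ) : Q] = 4 (equivalently, Q(γ) = Q(√278, √13))

Obviously Q(γ) ⊆ Q(√278, √13), and [Q(√278, √13):Q] = 4 (since 278, 13 are distinct squarefree integers > 1 with 3614 not a perfect square). To show equality we compute the minimal polynomial of γ. From γ = √278 + √13: γ^2 = 278 + 2√(3614) + 13 = 291 + 2√(3614), so γ^2 - 291 = 2√(3614); squaring, (γ^2 - 291)^2 = 4·3614, i.e. γ^4 - 582γ^2 + 84681 - 14456 = 0, i.e. γ^4 - 582γ^2 + 70225 = 0. So γ is a root of x^4 - 582x^2 + 70225. This polynomial is irreducible over Q: it has no rational root (each ±√278 ± √13 is irrational), and any factorization into two quadratics over Q would force √(3614) ∈ Q (pairing opposite roots) or √278, √13 ∈ Q (other pairings), all impossible. Hence [Q(γ):Q] = 4 = [Q(√278, √13):Q], so Q(γ) = Q(√278, √13).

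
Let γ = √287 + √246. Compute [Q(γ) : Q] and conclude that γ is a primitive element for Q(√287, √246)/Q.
[Q(γ) : Q] = 4 (equivalently, Q(γ) = Q(√287, √246))

Obviously Q(γ) ⊆ Q(√287, √246), and [Q(√287, √246):Q] = 4 (since 287, 246 are distinct squarefree integers > 1 with 70602 not a perfect square). To show equality we compute the minimal polynomial of γ. From γ = √287 + √246: γ^2 = 287 + 2√(70602) + 246 = 533 + 2√(70602), so γ^2 - 533 = 2√(70602); squaring, (γ^2 - 533)^2 = 4·70602, i.e. γ^4 - 1066γ^2 + 284089 - 282408 = 0, i.e. γ^4 - 1066γ^2 + 1681 = 0. So γ is a root of x^4 - 1066x^2 + 1681. This polynomial is irreducible over Q: it has no rational root (each ±√287 ± √246 is irrational), and any factorization into two quadratics over Q would force √(70602) ∈ Q (pairing opposite roots) or √287, √246 ∈ Q (other pairings), all impossible. Hence [Q(γ):Q] = 4 = [Q(√287, √246):Q], so Q(γ) = Q(√287, √246).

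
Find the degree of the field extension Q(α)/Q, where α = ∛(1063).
[Q(α):Q] = 3

The minimal polynomial of α is x^3 - 1063, irreducible over Q since 1063 is not a perfect cube (so x^3 - 1063 has no rational root). Hence [Q(α):Q] = deg(m_α) = 3.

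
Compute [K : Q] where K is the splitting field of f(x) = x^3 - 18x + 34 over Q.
[K : Q] = 6

By the rational root test, any rational root of the monic integer polynomial f(x) = x^3 - 18x + 34 must be an integer dividing the constant term 34, i.e. one of ±{1, 2, 17, 34}. Evaluating: f(1) = 17, f(-1) = 51, f(2) = 6, f(-2) = 62, f(17) = 4641, f(-17) = -4573, f(34) = 38726, f(-34) = -38658; none is 0, so f has no rational root and is therefore irreducible over Q (a cubic with no linear factor over a field is irreducible). For an irreducible cubic, the Galois group is A_3 or S_3 according as the discriminant disc(f) = -4a^3 - 27b^2 = -4·(-18)^3 - 27·(34)^2 = -7884 is or is not a square in Q. Here disc(f) = -7884 is not a perfect square in Q, so the Galois group of f over Q is not contained in A_3 and must be all of S_3. The splitting field has degree |S_3| = 6 over Q, so [K : Q] = 6.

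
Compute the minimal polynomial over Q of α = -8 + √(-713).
m_α(x) = x^2 + 16x + 777

From α + 8 = √(-713), squaring gives (α + 8)^2 = -713, i.e. α^2 + 16α + 64 = -713, so α^2 + 16α + 777 = 0. The discriminant of x^2 + 16x + 777 is (16)^2 - 4·(777) = 256 - 3108 = -2852, and 4·(-713) is not a perfect square in Q since -713 is squarefree and ≠ 1. Hence x^2 + 16x + 777 is irreducible over Q and is the minimal polynomial of α.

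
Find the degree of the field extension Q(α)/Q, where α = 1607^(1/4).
[Q(α):Q] = 4

α is a root of x^4 - 1607. By Eisenstein's criterion at the prime p = 1607 (which divides the constant term 1607 but p^2 = 2582449 does not, since 1607 is squarefree), x^4 - 1607 is irreducible over Q. Hence [Q(α):Q] = 4.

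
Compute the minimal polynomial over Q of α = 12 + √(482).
m_α(x) = x^2 - 24x - 338

From α - 12 = √(482), squaring gives (α - 12)^2 = 482, i.e. α^2 - 24α + 144 = 482, so α^2 - 24α - 338 = 0. The discriminant of x^2 - 24x - 338 is (-24)^2 - 4·(-338) = 576 + 1352 = 1928, and 4·(482) is not a perfect square in Q since 482 is squarefree and ≠ 1. Hence x^2 - 24x - 338 is irreducible over Q and is the minimal polynomial of α.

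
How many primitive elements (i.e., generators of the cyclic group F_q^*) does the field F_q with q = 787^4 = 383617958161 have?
There are φ(383617958160) = 100191436800 primitive elements

F_q^* is cyclic of order q - 1 = 383617958160. A cyclic group of order m has exactly φ(m) generators. Here m = 383617958160 = 2^4 · 3 · 5 · 131 · 197 · 241 · 257, so the number of primitive elements is φ(383617958160) = 100191436800.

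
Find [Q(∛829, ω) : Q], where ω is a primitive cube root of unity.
[Q(∛829, ω) : Q] = 6

[Q(∛829):Q] = 3 (min poly x^3 - 829, irreducible since 829 is not a perfect cube). [Q(ω):Q] = 2 (min poly x^2 + x + 1). Since Q(∛829) ⊂ R and ω ∉ R, we have ω ∉ Q(∛829), so x^2 + x + 1 remains irreducible over Q(∛829) and [Q(∛829, ω) : Q(∛829)] = 2. By the tower law, [Q(∛829, ω) : Q] = 3 · 2 = 6. (In fact Q(∛829, ω) is the splitting field of x^3 - 829 over Q.)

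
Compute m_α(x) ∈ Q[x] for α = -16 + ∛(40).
m_α(x) = x^3 + 48x^2 + 768x + 4056

Set β = α + 16 = ∛(40), so β^3 = 40. Then (α + 16)^3 - 40 = 0, i.e. α is a root of g(x) = (x + 16)^3 - 40 = x^3 + 48x^2 + 768x + 4056. Since g(x) = h(x + 16) where h(x) = x^3 - 40, and h is irreducible over Q (because 40 is not a perfect cube, so h has no rational root, and a monic cubic with no rational root is irreducible), g is also irreducible (irreducibility is preserved under the substitution x → x + 16). Hence m_α(x) = x^3 + 48x^2 + 768x + 4056.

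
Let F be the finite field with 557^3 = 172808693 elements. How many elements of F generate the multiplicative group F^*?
There are φ(172808692) = 73516464 primitive elements

F_q^* is cyclic of order q - 1 = 172808692. A cyclic group of order m has exactly φ(m) generators. Here m = 172808692 = 2^2 · 7^2 · 139 · 6343, so the number of primitive elements is φ(172808692) = 73516464.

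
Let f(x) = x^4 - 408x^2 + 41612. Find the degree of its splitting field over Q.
[K : Q] = 4

Solving the quadratic in x^2: x^2 = (408 ± √(408^2 - 4·41612))/2 = (408 ± √16)/2 = (408 ± 4)/2, giving x^2 = 206 or x^2 = 202. So f(x) = (x^2 - 206)(x^2 - 202) and the roots of f are ±√206, ±√202. Hence the splitting field is K = Q(√206, √202). Since 206 and 202 are distinct squarefree integers > 1, their product 41612 is not a perfect square, so √202 ∉ Q(√206). By the tower law [K:Q] = [Q(√206,√202):Q(√206)] · [Q(√206):Q] = 2 · 2 = 4.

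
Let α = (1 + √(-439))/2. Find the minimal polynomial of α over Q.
m_α(x) = x^2 - x + 110

From 2α - 1 = √(-439), squaring gives (2α - 1)^2 = -439, i.e. 4α^2 - 4α + 1 = -439, so α^2 - α + (1 + 439)/4 = 0. Since -439 ≡ 1 (mod 4), (1 + 439)/4 = 110 ∈ Z. The polynomial x^2 - x + 110 has discriminant 1 - 4·(110) = -439, which is not a perfect square in Q (d = -439 is squarefree and ≠ 1), so x^2 - x + 110 is irreducible over Q. It is the minimal polynomial of α.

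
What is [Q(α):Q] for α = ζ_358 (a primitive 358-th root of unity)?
[Q(α):Q] = 178

The minimal polynomial of ζ_358 over Q is the 358-th cyclotomic polynomial Φ_358(x), which is irreducible over Q and has degree φ(358) = 178. Hence [Q(α):Q] = φ(358) = 178.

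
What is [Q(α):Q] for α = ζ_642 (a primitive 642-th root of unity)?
[Q(α):Q] = 212

The minimal polynomial of ζ_642 over Q is the 642-th cyclotomic polynomial Φ_642(x), which is irreducible over Q and has degree φ(642) = 212. Hence [Q(α):Q] = φ(642) = 212.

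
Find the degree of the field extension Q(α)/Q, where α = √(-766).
[Q(α):Q] = 2

[Q(α):Q] equals the degree of the minimal polynomial of α. Here α^2 = -766 and x^2 + 766 is irreducible (d = -766 is squarefree, ≠ 1, hence not a square), so deg(m_α) = 2. Thus [Q(α):Q] = 2.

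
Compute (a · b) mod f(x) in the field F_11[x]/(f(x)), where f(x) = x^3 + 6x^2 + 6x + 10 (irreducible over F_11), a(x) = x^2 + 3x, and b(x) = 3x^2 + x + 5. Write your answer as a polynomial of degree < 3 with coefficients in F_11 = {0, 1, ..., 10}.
a · b ≡ 5x^2 + 3 (mod f(x))

Multiply in F_11[x]: a(x)·b(x) = (x^2 + 3x)·(3x^2 + x + 5) = 3x^4 + 10x^3 + 8x^2 + 4x. This has degree ≥ 3, so divide by f(x) over F_11: 3x^4 + 10x^3 + 8x^2 + 4x = (3x + 3)·(x^3 + 6x^2 + 6x + 10) + (5x^2 + 3). Hence a·b ≡ 5x^2 + 3 (mod f). (F_11[x]/(f) is a field with 11^3 = 1331 elements since f is irreducible of degree 3.)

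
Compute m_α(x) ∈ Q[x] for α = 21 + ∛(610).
m_α(x) = x^3 - 63x^2 + 1323x - 9871

Set β = α - 21 = ∛(610), so β^3 = 610. Then (α - 21)^3 - 610 = 0, i.e. α is a root of g(x) = (x - 21)^3 - 610 = x^3 - 63x^2 + 1323x - 9871. Since g(x) = h(x - 21) where h(x) = x^3 - 610, and h is irreducible over Q (because 610 is not a perfect cube, so h has no rational root, and a monic cubic with no rational root is irreducible), g is also irreducible (irreducibility is preserved under the substitution x → x - 21). Hence m_α(x) = x^3 - 63x^2 + 1323x - 9871.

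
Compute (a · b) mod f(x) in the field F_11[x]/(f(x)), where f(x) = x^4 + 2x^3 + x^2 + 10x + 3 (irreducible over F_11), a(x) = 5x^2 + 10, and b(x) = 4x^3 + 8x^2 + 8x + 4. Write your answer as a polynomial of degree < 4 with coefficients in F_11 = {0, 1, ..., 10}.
a · b ≡ 5x^3 + 10x^2 + 9x + 7 (mod f(x))

Multiply in F_11[x]: a(x)·b(x) = (5x^2 + 10)·(4x^3 + 8x^2 + 8x + 4) = 9x^5 + 7x^4 + 3x^3 + x^2 + 3x + 7. This has degree ≥ 4, so divide by f(x) over F_11: 9x^5 + 7x^4 + 3x^3 + x^2 + 3x + 7 = (9x)·(x^4 + 2x^3 + x^2 + 10x + 3) + (5x^3 + 10x^2 + 9x + 7). Hence a·b ≡ 5x^3 + 10x^2 + 9x + 7 (mod f). (F_11[x]/(f) is a field with 11^4 = 14641 elements since f is irreducible of degree 4.)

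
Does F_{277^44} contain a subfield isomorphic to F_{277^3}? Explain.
No: F_{277^3} is not a subfield of F_{277^44}

F_{p^m} embeds in F_{p^n} iff m | n. Here 3 ∤ 44 (since 44 = 14·3 + 2 with remainder 2 ≠ 0), so F_{277^3} is not a subfield of F_{277^44}. Equivalently: if it were, the tower law would give 3 = [F_{277^3}:F_277] dividing [F_{277^44}:F_277] = 44, contradiction.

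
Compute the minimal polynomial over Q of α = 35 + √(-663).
m_α(x) = x^2 - 70x + 1888

From α - 35 = √(-663), squaring gives (α - 35)^2 = -663, i.e. α^2 - 70α + 1225 = -663, so α^2 - 70α + 1888 = 0. The discriminant of x^2 - 70x + 1888 is (-70)^2 - 4·(1888) = 4900 - 7552 = -2652, and 4·(-663) is not a perfect square in Q since -663 is squarefree and ≠ 1. Hence x^2 - 70x + 1888 is irreducible over Q and is the minimal polynomial of α.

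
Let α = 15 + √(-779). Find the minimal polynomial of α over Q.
m_α(x) = x^2 - 30x + 1004

From α - 15 = √(-779), squaring gives (α - 15)^2 = -779, i.e. α^2 - 30α + 225 = -779, so α^2 - 30α + 1004 = 0. The discriminant of x^2 - 30x + 1004 is (-30)^2 - 4·(1004) = 900 - 4016 = -3116, and 4·(-779) is not a perfect square in Q since -779 is squarefree and ≠ 1. Hence x^2 - 30x + 1004 is irreducible over Q and is the minimal polynomial of α.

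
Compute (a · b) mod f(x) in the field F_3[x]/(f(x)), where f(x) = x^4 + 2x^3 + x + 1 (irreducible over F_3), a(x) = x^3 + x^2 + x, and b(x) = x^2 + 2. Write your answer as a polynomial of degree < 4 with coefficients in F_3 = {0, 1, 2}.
a · b ≡ 2x^3 + x^2 + 2x + 1 (mod f(x))

Multiply in F_3[x]: a(x)·b(x) = (x^3 + x^2 + x)·(x^2 + 2) = x^5 + x^4 + 2x^2 + 2x. This has degree ≥ 4, so divide by f(x) over F_3: x^5 + x^4 + 2x^2 + 2x = (x + 2)·(x^4 + 2x^3 + x + 1) + (2x^3 + x^2 + 2x + 1). Hence a·b ≡ 2x^3 + x^2 + 2x + 1 (mod f). (F_3[x]/(f) is a field with 3^4 = 81 elements since f is irreducible of degree 4.)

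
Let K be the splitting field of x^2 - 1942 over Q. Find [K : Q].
[K : Q] = 2

f(x) = x^2 - 1942 factors as (x - √1942)(x + √1942). The splitting field is K = Q(√1942). Since 1942 is squarefree and > 1, it is not a perfect square, so x^2 - 1942 is irreducible over Q and [Q(√1942) : Q] = 2. Hence [K : Q] = 2.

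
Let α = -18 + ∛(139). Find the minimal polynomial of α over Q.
m_α(x) = x^3 + 54x^2 + 972x + 5693

Set β = α + 18 = ∛(139), so β^3 = 139. Then (α + 18)^3 - 139 = 0, i.e. α is a root of g(x) = (x + 18)^3 - 139 = x^3 + 54x^2 + 972x + 5693. Since g(x) = h(x + 18) where h(x) = x^3 - 139, and h is irreducible over Q (because 139 is not a perfect cube, so h has no rational root, and a monic cubic with no rational root is irreducible), g is also irreducible (irreducibility is preserved under the substitution x → x + 18). Hence m_α(x) = x^3 + 54x^2 + 972x + 5693.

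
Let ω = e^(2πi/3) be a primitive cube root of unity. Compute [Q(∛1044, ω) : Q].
[Q(∛1044, ω) : Q] = 6

[Q(∛1044):Q] = 3 (min poly x^3 - 1044, irreducible since 1044 is not a perfect cube). [Q(ω):Q] = 2 (min poly x^2 + x + 1). Since Q(∛1044) ⊂ R and ω ∉ R, we have ω ∉ Q(∛1044), so x^2 + x + 1 remains irreducible over Q(∛1044) and [Q(∛1044, ω) : Q(∛1044)] = 2. By the tower law, [Q(∛1044, ω) : Q] = 3 · 2 = 6. (In fact Q(∛1044, ω) is the splitting field of x^3 - 1044 over Q.)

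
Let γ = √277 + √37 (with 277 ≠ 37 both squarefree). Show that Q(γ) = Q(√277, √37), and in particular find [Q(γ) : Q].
[Q(γ) : Q] = 4 (equivalently, Q(γ) = Q(√277, √37))

Obviously Q(γ) ⊆ Q(√277, √37), and [Q(√277, √37):Q] = 4 (since 277, 37 are distinct squarefree integers > 1 with 10249 not a perfect square). To show equality we compute the minimal polynomial of γ. From γ = √277 + √37: γ^2 = 277 + 2√(10249) + 37 = 314 + 2√(10249), so γ^2 - 314 = 2√(10249); squaring, (γ^2 - 314)^2 = 4·10249, i.e. γ^4 - 628γ^2 + 98596 - 40996 = 0, i.e. γ^4 - 628γ^2 + 57600 = 0. So γ is a root of x^4 - 628x^2 + 57600. This polynomial is irreducible over Q: it has no rational root (each ±√277 ± √37 is irrational), and any factorization into two quadratics over Q would force √(10249) ∈ Q (pairing opposite roots) or √277, √37 ∈ Q (other pairings), all impossible. Hence [Q(γ):Q] = 4 = [Q(√277, √37):Q], so Q(γ) = Q(√277, √37).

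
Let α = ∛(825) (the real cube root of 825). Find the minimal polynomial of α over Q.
m_α(x) = x^3 - 825

α satisfies α^3 = 825, so x^3 - 825 annihilates α. By the rational root test, a rational root p/q (in lowest terms) of x^3 - 825 would satisfy p^3 = 825 q^3, forcing q = 1 and p^3 = 825; but 825 is not a perfect cube, contradiction. A monic cubic over Q with no rational root is irreducible (any nontrivial factorization would include a linear factor). Hence x^3 - 825 is the minimal polynomial of α, and in particular [Q(α):Q] = 3.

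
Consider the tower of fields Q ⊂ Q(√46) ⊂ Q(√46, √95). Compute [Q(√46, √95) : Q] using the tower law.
[Q(√46, √95) : Q] = 4

[Q(√46):Q] = 2 (min poly x^2 - 46, irreducible since 46 is squarefree > 1). For the top step, suppose √95 ∈ Q(√46), say √95 = c + d√46 with c, d ∈ Q. Squaring: 95 = c^2 + 46d^2 + 2cd√46. Since √46 ∉ Q this forces 2cd = 0. If d = 0 then √95 = c ∈ Q, contradicting 95 squarefree > 1. If c = 0 then 95 = 46d^2, so 46·95 = (46d)^2 is a perfect square in Q — but 46·95 = 4370 is not a perfect square (since 46 and 95 are distinct squarefree integers). Contradiction. Hence √95 ∉ Q(√46), so x^2 - 95 stays irreducible over Q(√46) and [Q(√46, √95) : Q(√46)] = 2. By the tower law, [Q(√46, √95) : Q] = 2 · 2 = 4.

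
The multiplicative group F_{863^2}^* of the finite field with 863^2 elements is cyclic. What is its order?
|F_{863^2}^*| = 744768

F_{863^2} has 863^2 = 744769 elements; its multiplicative group consists of all nonzero elements, so |F_{863^2}^*| = 744769 - 1 = 744768. (It is cyclic since any finite subgroup of the multiplicative group of a field is cyclic.)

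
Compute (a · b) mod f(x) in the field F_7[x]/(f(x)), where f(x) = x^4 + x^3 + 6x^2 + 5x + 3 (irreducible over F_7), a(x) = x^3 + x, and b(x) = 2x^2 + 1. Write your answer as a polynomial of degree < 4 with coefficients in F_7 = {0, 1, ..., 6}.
a · b ≡ 2x^2 + 5x + 6 (mod f(x))

Multiply in F_7[x]: a(x)·b(x) = (x^3 + x)·(2x^2 + 1) = 2x^5 + 3x^3 + x. This has degree ≥ 4, so divide by f(x) over F_7: 2x^5 + 3x^3 + x = (2x + 5)·(x^4 + x^3 + 6x^2 + 5x + 3) + (2x^2 + 5x + 6). Hence a·b ≡ 2x^2 + 5x + 6 (mod f). (F_7[x]/(f) is a field with 7^4 = 2401 elements since f is irreducible of degree 4.)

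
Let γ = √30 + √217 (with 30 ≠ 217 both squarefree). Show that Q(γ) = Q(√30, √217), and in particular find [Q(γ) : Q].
[Q(γ) : Q] = 4 (equivalently, Q(γ) = Q(√30, √217))

Obviously Q(γ) ⊆ Q(√30, √217), and [Q(√30, √217):Q] = 4 (since 30, 217 are distinct squarefree integers > 1 with 6510 not a perfect square). To show equality we compute the minimal polynomial of γ. From γ = √30 + √217: γ^2 = 30 + 2√(6510) + 217 = 247 + 2√(6510), so γ^2 - 247 = 2√(6510); squaring, (γ^2 - 247)^2 = 4·6510, i.e. γ^4 - 494γ^2 + 61009 - 26040 = 0, i.e. γ^4 - 494γ^2 + 34969 = 0. So γ is a root of x^4 - 494x^2 + 34969. This polynomial is irreducible over Q: it has no rational root (each ±√30 ± √217 is irrational), and any factorization into two quadratics over Q would force √(6510) ∈ Q (pairing opposite roots) or √30, √217 ∈ Q (other pairings), all impossible. Hence [Q(γ):Q] = 4 = [Q(√30, √217):Q], so Q(γ) = Q(√30, √217).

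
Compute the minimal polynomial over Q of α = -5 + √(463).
m_α(x) = x^2 + 10x - 438

From α + 5 = √(463), squaring gives (α + 5)^2 = 463, i.e. α^2 + 10α + 25 = 463, so α^2 + 10α - 438 = 0. The discriminant of x^2 + 10x - 438 is (10)^2 - 4·(-438) = 100 + 1752 = 1852, and 4·(463) is not a perfect square in Q since 463 is squarefree and ≠ 1. Hence x^2 + 10x - 438 is irreducible over Q and is the minimal polynomial of α.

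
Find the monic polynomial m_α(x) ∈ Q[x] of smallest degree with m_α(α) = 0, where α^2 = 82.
m_α(x) = x^2 - 82

α satisfies α^2 - 82 = 0, so x^2 - 82 annihilates α. Since d = 82 is squarefree and ≠ 1, it is not a perfect square in Q, so x^2 - 82 has no rational root and is therefore irreducible over Q (a degree-2 polynomial over a field is irreducible iff it has no root). Hence m_α(x) = x^2 - 82.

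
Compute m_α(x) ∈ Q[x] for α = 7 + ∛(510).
m_α(x) = x^3 - 21x^2 + 147x - 853

Set β = α - 7 = ∛(510), so β^3 = 510. Then (α - 7)^3 - 510 = 0, i.e. α is a root of g(x) = (x - 7)^3 - 510 = x^3 - 21x^2 + 147x - 853. Since g(x) = h(x - 7) where h(x) = x^3 - 510, and h is irreducible over Q (because 510 is not a perfect cube, so h has no rational root, and a monic cubic with no rational root is irreducible), g is also irreducible (irreducibility is preserved under the substitution x → x - 7). Hence m_α(x) = x^3 - 21x^2 + 147x - 853.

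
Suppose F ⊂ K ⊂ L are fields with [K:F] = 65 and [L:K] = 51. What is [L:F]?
[L:F] = 3315

The tower law says that for any tower of field extensions F ⊂ K ⊂ L with finite degrees, [L:F] = [L:K] · [K:F]. Here this gives [L:F] = 51 · 65 = 3315.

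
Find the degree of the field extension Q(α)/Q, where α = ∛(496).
[Q(α):Q] = 3

The minimal polynomial of α is x^3 - 496, irreducible over Q since 496 is not a perfect cube (so x^3 - 496 has no rational root). Hence [Q(α):Q] = deg(m_α) = 3.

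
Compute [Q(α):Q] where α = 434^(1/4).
[Q(α):Q] = 4

α is a root of x^4 - 434. By Eisenstein's criterion at the prime p = 2 (which divides the constant term 434 but p^2 = 4 does not, since 434 is squarefree), x^4 - 434 is irreducible over Q. Hence [Q(α):Q] = 4.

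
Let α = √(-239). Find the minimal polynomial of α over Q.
m_α(x) = x^2 + 239

α satisfies α^2 + 239 = 0, so x^2 + 239 annihilates α. Since d = -239 is squarefree and ≠ 1, it is not a perfect square in Q, so x^2 + 239 has no rational root and is therefore irreducible over Q (a degree-2 polynomial over a field is irreducible iff it has no root). Hence m_α(x) = x^2 + 239.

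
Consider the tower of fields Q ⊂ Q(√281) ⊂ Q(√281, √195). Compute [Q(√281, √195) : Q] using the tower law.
[Q(√281, √195) : Q] = 4

[Q(√281):Q] = 2 (min poly x^2 - 281, irreducible since 281 is squarefree > 1). For the top step, suppose √195 ∈ Q(√281), say √195 = c + d√281 with c, d ∈ Q. Squaring: 195 = c^2 + 281d^2 + 2cd√281. Since √281 ∉ Q this forces 2cd = 0. If d = 0 then √195 = c ∈ Q, contradicting 195 squarefree > 1. If c = 0 then 195 = 281d^2, so 281·195 = (281d)^2 is a perfect square in Q — but 281·195 = 54795 is not a perfect square (since 281 and 195 are distinct squarefree integers). Contradiction. Hence √195 ∉ Q(√281), so x^2 - 195 stays irreducible over Q(√281) and [Q(√281, √195) : Q(√281)] = 2. By the tower law, [Q(√281, √195) : Q] = 2 · 2 = 4.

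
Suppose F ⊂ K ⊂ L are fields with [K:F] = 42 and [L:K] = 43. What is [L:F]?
[L:F] = 1806

The tower law says that for any tower of field extensions F ⊂ K ⊂ L with finite degrees, [L:F] = [L:K] · [K:F]. Here this gives [L:F] = 43 · 42 = 1806.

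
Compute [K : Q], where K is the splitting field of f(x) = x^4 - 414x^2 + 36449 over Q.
[K : Q] = 4

Solving the quadratic in x^2: x^2 = (414 ± √(414^2 - 4·36449))/2 = (414 ± √25600)/2 = (414 ± 160)/2, giving x^2 = 287 or x^2 = 127. So f(x) = (x^2 - 287)(x^2 - 127) and the roots of f are ±√287, ±√127. Hence the splitting field is K = Q(√287, √127). Since 287 and 127 are distinct squarefree integers > 1, their product 36449 is not a perfect square, so √127 ∉ Q(√287). By the tower law [K:Q] = [Q(√287,√127):Q(√287)] · [Q(√287):Q] = 2 · 2 = 4.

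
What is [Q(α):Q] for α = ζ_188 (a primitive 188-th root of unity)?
[Q(α):Q] = 92

The minimal polynomial of ζ_188 over Q is the 188-th cyclotomic polynomial Φ_188(x), which is irreducible over Q and has degree φ(188) = 92. Hence [Q(α):Q] = φ(188) = 92.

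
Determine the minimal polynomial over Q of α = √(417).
m_α(x) = x^2 - 417

α satisfies α^2 - 417 = 0, so x^2 - 417 annihilates α. Since d = 417 is squarefree and ≠ 1, it is not a perfect square in Q, so x^2 - 417 has no rational root and is therefore irreducible over Q (a degree-2 polynomial over a field is irreducible iff it has no root). Hence m_α(x) = x^2 - 417.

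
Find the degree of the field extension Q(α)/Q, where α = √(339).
[Q(α):Q] = 2

[Q(α):Q] equals the degree of the minimal polynomial of α. Here α^2 = 339 and x^2 - 339 is irreducible (d = 339 is squarefree, ≠ 1, hence not a square), so deg(m_α) = 2. Thus [Q(α):Q] = 2.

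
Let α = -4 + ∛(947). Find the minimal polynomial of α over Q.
m_α(x) = x^3 + 12x^2 + 48x - 883

Set β = α + 4 = ∛(947), so β^3 = 947. Then (α + 4)^3 - 947 = 0, i.e. α is a root of g(x) = (x + 4)^3 - 947 = x^3 + 12x^2 + 48x - 883. Since g(x) = h(x + 4) where h(x) = x^3 - 947, and h is irreducible over Q (because 947 is not a perfect cube, so h has no rational root, and a monic cubic with no rational root is irreducible), g is also irreducible (irreducibility is preserved under the substitution x → x + 4). Hence m_α(x) = x^3 + 12x^2 + 48x - 883.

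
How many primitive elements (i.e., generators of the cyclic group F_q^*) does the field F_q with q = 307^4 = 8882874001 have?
There are φ(8882874000) = 1548288000 primitive elements

F_q^* is cyclic of order q - 1 = 8882874000. A cyclic group of order m has exactly φ(m) generators. Here m = 8882874000 = 2^4 · 3^2 · 5^3 · 7 · 11 · 13 · 17 · 29, so the number of primitive elements is φ(8882874000) = 1548288000.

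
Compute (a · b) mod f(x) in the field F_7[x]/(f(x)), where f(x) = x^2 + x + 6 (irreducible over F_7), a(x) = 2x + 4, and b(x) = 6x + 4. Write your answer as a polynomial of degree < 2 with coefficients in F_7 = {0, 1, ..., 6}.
a · b ≡ 6x (mod f(x))

Multiply in F_7[x]: a(x)·b(x) = (2x + 4)·(6x + 4) = 5x^2 + 4x + 2. This has degree ≥ 2, so divide by f(x) over F_7: 5x^2 + 4x + 2 = (5)·(x^2 + x + 6) + (6x). Hence a·b ≡ 6x (mod f). (F_7[x]/(f) is a field with 7^2 = 49 elements since f is irreducible of degree 2.)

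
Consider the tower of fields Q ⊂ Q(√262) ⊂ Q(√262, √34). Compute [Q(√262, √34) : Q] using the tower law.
[Q(√262, √34) : Q] = 4

[Q(√262):Q] = 2 (min poly x^2 - 262, irreducible since 262 is squarefree > 1). For the top step, suppose √34 ∈ Q(√262), say √34 = c + d√262 with c, d ∈ Q. Squaring: 34 = c^2 + 262d^2 + 2cd√262. Since √262 ∉ Q this forces 2cd = 0. If d = 0 then √34 = c ∈ Q, contradicting 34 squarefree > 1. If c = 0 then 34 = 262d^2, so 262·34 = (262d)^2 is a perfect square in Q — but 262·34 = 8908 is not a perfect square (since 262 and 34 are distinct squarefree integers). Contradiction. Hence √34 ∉ Q(√262), so x^2 - 34 stays irreducible over Q(√262) and [Q(√262, √34) : Q(√262)] = 2. By the tower law, [Q(√262, √34) : Q] = 2 · 2 = 4.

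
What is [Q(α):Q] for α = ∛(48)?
[Q(α):Q] = 3

The minimal polynomial of α is x^3 - 48, irreducible over Q since 48 is not a perfect cube (so x^3 - 48 has no rational root). Hence [Q(α):Q] = deg(m_α) = 3.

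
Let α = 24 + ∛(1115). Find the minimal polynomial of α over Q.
m_α(x) = x^3 - 72x^2 + 1728x - 14939

Set β = α - 24 = ∛(1115), so β^3 = 1115. Then (α - 24)^3 - 1115 = 0, i.e. α is a root of g(x) = (x - 24)^3 - 1115 = x^3 - 72x^2 + 1728x - 14939. Since g(x) = h(x - 24) where h(x) = x^3 - 1115, and h is irreducible over Q (because 1115 is not a perfect cube, so h has no rational root, and a monic cubic with no rational root is irreducible), g is also irreducible (irreducibility is preserved under the substitution x → x - 24). Hence m_α(x) = x^3 - 72x^2 + 1728x - 14939.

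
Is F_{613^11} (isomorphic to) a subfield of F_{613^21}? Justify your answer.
No: F_{613^11} is not a subfield of F_{613^21}

F_{p^m} embeds in F_{p^n} iff m | n. Here 11 ∤ 21 (since 21 = 1·11 + 10 with remainder 10 ≠ 0), so F_{613^11} is not a subfield of F_{613^21}. Equivalently: if it were, the tower law would give 11 = [F_{613^11}:F_613] dividing [F_{613^21}:F_613] = 21, contradiction.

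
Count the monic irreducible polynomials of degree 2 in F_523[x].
There are 136503 monic irreducible polynomials of degree 2 over F_523

Each element of F_{523^2} that lies in no proper subfield is a root of exactly one monic irreducible of degree 2 over F_523, and each such polynomial has 2 distinct roots in F_{523^2}. By Möbius inversion the count is N_523(2) = (1/2) Σ_{d|2} μ(2/d) · 523^d = (1/2)(μ(2)·523^1 + μ(1)·523^2) = 273006/2 = 136503.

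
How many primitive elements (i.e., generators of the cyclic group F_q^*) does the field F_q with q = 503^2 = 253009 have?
There are φ(253008) = 72000 primitive elements

F_q^* is cyclic of order q - 1 = 253008. A cyclic group of order m has exactly φ(m) generators. Here m = 253008 = 2^4 · 3^2 · 7 · 251, so the number of primitive elements is φ(253008) = 72000.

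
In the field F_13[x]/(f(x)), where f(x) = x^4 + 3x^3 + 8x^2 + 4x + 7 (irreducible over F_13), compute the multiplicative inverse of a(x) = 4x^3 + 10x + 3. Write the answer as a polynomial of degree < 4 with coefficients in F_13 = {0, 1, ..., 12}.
a(x)^(-1) ≡ 10x^3 + 12x^2 + 7x (mod f(x))

Since f is irreducible over F_13, F_13[x]/(f) is a field and a(x) ≠ 0 has an inverse. Apply the extended Euclidean algorithm to f(x) and a(x) in F_13[x]: f(x) = (10x + 4)·a(x) + (12x^2 + 12x + 8);  a(x) = (9x + 4)·(12x^2 + 12x + 8) + (7x + 10);  (12x^2 + 12x + 8) = (11x + 12)·(7x + 10) + (5). The last nonzero remainder is the constant 5 = gcd(f, a) in F_13. Back-substituting through the division chain expresses 5 = s(x)·a(x) + t(x)·f(x) with s(x) ≡ 11x^3 + 8x^2 + 9x (mod f), so (11x^3 + 8x^2 + 9x)·a(x) ≡ 5 (mod f). Multiplying by 5^(-1) ≡ 8 in F_13 gives a(x)^(-1) ≡ 8·(11x^3 + 8x^2 + 9x) ≡ 10x^3 + 12x^2 + 7x (mod f). Check: (4x^3 + 10x + 3)·(10x^3 + 12x^2 + 7x) = x^6 + 9x^5 + 11x^4 + 7x^3 + 2x^2 + 8x ≡ 1 (mod x^4 + 3x^3 + 8x^2 + 4x + 7).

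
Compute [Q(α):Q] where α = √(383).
[Q(α):Q] = 2

[Q(α):Q] equals the degree of the minimal polynomial of α. Here α^2 = 383 and x^2 - 383 is irreducible (d = 383 is squarefree, ≠ 1, hence not a square), so deg(m_α) = 2. Thus [Q(α):Q] = 2.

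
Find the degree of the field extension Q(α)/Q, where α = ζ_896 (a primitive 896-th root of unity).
[Q(α):Q] = 384

The minimal polynomial of ζ_896 over Q is the 896-th cyclotomic polynomial Φ_896(x), which is irreducible over Q and has degree φ(896) = 384. Hence [Q(α):Q] = φ(896) = 384.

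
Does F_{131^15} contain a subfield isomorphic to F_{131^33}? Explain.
No: F_{131^33} is not a subfield of F_{131^15}

F_{p^m} embeds in F_{p^n} iff m | n. Here 33 ∤ 15 (since 15 = 0·33 + 15 with remainder 15 ≠ 0), so F_{131^33} is not a subfield of F_{131^15}. Equivalently: if it were, the tower law would give 33 = [F_{131^33}:F_131] dividing [F_{131^15}:F_131] = 15, contradiction.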